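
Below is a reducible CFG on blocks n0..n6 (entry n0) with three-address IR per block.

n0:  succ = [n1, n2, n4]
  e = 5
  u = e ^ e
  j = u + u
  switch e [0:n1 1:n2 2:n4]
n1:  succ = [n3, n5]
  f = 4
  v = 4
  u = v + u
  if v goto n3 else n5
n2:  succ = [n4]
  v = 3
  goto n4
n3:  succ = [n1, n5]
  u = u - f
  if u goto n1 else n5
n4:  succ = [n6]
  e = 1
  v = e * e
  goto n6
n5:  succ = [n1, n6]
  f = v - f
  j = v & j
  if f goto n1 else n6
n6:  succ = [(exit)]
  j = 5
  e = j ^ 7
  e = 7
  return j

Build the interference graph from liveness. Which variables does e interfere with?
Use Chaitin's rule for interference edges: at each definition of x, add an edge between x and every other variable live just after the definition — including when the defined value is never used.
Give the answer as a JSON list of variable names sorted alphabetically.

Answer: ["j", "u"]

Working:
Per-block:
  n0: {e,j,u} / ∅
  n1: {f,u,v} / {u}
  n2: {v} / ∅
  n3: {u} / {f,u}
  n4: {e,v} / ∅
  n5: {f,j} / {f,j,v}
  n6: {e,j} / ∅

Liveness:
  live n0: ∅→{j,u}
  live n1: {j,u}→{f,j,u,v}
  live n2: ∅→∅
  live n3: {f,j,u,v}→{f,j,u,v}
  live n4: ∅→∅
  live n5: {f,j,u,v}→{j,u}
  live n6: ∅→∅

Interfere edges:
  e — {j,u}
  f — {j,u,v}
  j — {e,f,u,v}
  u — {e,f,j,v}
  v — {f,j,u}

N(e) = ["j", "u"]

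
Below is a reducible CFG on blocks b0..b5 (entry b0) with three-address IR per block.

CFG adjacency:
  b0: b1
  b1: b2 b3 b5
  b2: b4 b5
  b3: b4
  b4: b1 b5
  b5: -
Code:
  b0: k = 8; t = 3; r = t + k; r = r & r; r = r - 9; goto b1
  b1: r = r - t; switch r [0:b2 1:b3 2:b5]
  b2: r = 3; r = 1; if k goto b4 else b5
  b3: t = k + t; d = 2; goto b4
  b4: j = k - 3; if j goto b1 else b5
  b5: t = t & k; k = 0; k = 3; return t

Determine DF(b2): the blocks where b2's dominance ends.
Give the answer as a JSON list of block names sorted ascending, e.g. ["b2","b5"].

idom tree: b1←b0 b2←b1 b3←b1 b4←b1 b5←b1
Dom at joins:
  b1: preds {b0,b4}: {b0} ∩ {b0,b1,b4} = {b0}; idom=b0
  b4: preds {b2,b3}: {b0,b1,b2} ∩ {b0,b1,b3} = {b0,b1}; idom=b1
  b5: preds {b1,b2,b4}: {b0,b1} ∩ {b0,b1,b2} ∩ {b0,b1,b4} = {b0,b1}; idom=b1

Frontier:
  b1←b0: walk · to b0
  b1←b4: walk b4→b1 to b0
  b4←b2: walk b2 to b1
  b4←b3: walk b3 to b1
  b5←b1: walk · to b1
  b5←b2: walk b2 to b1
  b5←b4: walk b4 to b1
  DF(b0)=∅
  DF(b1)={b1}
  DF(b2)={b4,b5}
  DF(b3)={b4}
  DF(b4)={b1,b5}
  DF(b5)=∅

DF(b2) = ["b4", "b5"]

Answer: ["b4", "b5"]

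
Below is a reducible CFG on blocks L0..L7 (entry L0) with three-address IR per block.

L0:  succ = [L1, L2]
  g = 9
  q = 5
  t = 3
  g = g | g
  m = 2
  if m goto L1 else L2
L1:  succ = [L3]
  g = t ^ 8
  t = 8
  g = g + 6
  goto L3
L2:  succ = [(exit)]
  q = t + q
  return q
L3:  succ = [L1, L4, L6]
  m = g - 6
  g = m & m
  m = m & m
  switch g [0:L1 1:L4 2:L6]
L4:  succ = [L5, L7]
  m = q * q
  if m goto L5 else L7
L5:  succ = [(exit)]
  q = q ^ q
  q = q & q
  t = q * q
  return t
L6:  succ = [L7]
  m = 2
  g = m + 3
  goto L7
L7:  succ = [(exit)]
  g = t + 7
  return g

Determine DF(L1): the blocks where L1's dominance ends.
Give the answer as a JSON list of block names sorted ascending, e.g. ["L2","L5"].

idom tree: L1←L0 L2←L0 L3←L1 L4←L3 L5←L4 L6←L3 L7←L3
Dom at joins:
  L1: preds {L0,L3}: {L0} ∩ {L0,L1,L3} = {L0}; idom=L0
  L7: preds {L4,L6}: {L0,L1,L3,L4} ∩ {L0,L1,L3,L6} = {L0,L1,L3}; idom=L3

DF derivation:
  join L1 pred L0: · stop@L0
  join L1 pred L3: L3→L1 stop@L0
  join L7 pred L4: L4 stop@L3
  join L7 pred L6: L6 stop@L3
  L0 → ∅
  L1 → {L1}
  L2 → ∅
  L3 → {L1}
  L4 → {L7}
  L5 → ∅
  L6 → {L7}
  L7 → ∅

DF(L1) = ["L1"]

Answer: ["L1"]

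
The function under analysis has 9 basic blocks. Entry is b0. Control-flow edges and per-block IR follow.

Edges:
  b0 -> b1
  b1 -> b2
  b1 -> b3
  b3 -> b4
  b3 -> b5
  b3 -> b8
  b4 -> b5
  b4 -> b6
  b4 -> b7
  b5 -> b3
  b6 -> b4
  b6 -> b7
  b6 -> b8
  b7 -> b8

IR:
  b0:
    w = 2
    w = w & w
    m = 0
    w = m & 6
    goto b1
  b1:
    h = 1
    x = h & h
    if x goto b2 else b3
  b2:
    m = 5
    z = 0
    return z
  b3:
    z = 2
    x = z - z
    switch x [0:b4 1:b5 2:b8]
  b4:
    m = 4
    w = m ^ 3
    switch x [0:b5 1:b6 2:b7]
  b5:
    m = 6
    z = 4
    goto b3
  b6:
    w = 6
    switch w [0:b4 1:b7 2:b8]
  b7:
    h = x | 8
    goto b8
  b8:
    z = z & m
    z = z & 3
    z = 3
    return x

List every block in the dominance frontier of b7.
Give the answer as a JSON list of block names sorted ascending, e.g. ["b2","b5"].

Answer: ["b8"]

Derivation:
idom tree: b1←b0 b2←b1 b3←b1 b4←b3 b5←b3 b6←b4 b7←b4 b8←b3
Dom∩ at merges:
  b3: preds {b1,b5}: {b0,b1} ∩ {b0,b1,b3,b5} = {b0,b1}; idom=b1
  b4: preds {b3,b6}: {b0,b1,b3} ∩ {b0,b1,b3,b4,b6} = {b0,b1,b3}; idom=b3
  b5: preds {b3,b4}: {b0,b1,b3} ∩ {b0,b1,b3,b4} = {b0,b1,b3}; idom=b3
  b7: preds {b4,b6}: {b0,b1,b3,b4} ∩ {b0,b1,b3,b4,b6} = {b0,b1,b3,b4}; idom=b4
  b8: preds {b3,b6,b7}: {b0,b1,b3} ∩ {b0,b1,b3,b4,b6} ∩ {b0,b1,b3,b4,b7} = {b0,b1,b3}; idom=b3

DF derivation:
  join b3 pred b1: · stop@b1
  join b3 pred b5: b5→b3 stop@b1
  join b4 pred b3: · stop@b3
  join b4 pred b6: b6→b4 stop@b3
  join b5 pred b3: · stop@b3
  join b5 pred b4: b4 stop@b3
  join b7 pred b4: · stop@b4
  join b7 pred b6: b6 stop@b4
  join b8 pred b3: · stop@b3
  join b8 pred b6: b6→b4 stop@b3
  join b8 pred b7: b7→b4 stop@b3
  b0 → ∅
  b1 → ∅
  b2 → ∅
  b3 → {b3}
  b4 → {b4,b5,b8}
  b5 → {b3}
  b6 → {b4,b7,b8}
  b7 → {b8}
  b8 → ∅

DF(b7) = ["b8"]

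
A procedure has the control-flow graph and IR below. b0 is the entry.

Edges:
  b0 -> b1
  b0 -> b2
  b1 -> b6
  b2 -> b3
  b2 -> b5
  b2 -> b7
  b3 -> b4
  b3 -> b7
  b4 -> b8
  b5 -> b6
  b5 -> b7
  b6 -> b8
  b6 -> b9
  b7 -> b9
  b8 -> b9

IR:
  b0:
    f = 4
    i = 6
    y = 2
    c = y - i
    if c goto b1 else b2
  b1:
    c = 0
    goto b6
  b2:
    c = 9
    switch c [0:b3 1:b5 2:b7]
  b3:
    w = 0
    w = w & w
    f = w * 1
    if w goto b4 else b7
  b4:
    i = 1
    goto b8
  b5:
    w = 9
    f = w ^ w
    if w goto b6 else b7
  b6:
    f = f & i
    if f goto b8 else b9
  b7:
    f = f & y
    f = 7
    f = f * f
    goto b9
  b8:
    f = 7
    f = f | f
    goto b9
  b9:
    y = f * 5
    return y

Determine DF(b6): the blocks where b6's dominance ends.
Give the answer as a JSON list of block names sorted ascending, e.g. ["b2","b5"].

Answer: ["b8", "b9"]

Derivation:
idom tree: b1←b0 b2←b0 b3←b2 b4←b3 b5←b2 b6←b0 b7←b2 b8←b0 b9←b0
Dom∩ at merges:
  b6: preds {b1,b5}: {b0,b1} ∩ {b0,b2,b5} = {b0}; idom=b0
  b7: preds {b2,b3,b5}: {b0,b2} ∩ {b0,b2,b3} ∩ {b0,b2,b5} = {b0,b2}; idom=b2
  b8: preds {b4,b6}: {b0,b2,b3,b4} ∩ {b0,b6} = {b0}; idom=b0
  b9: preds {b6,b7,b8}: {b0,b6} ∩ {b0,b2,b7} ∩ {b0,b8} = {b0}; idom=b0

DF walk-up:
  join b6 pred b1: b1 stop@b0
  join b6 pred b5: b5→b2 stop@b0
  join b7 pred b2: · stop@b2
  join b7 pred b3: b3 stop@b2
  join b7 pred b5: b5 stop@b2
  join b8 pred b4: b4→b3→b2 stop@b0
  join b8 pred b6: b6 stop@b0
  join b9 pred b6: b6 stop@b0
  join b9 pred b7: b7→b2 stop@b0
  join b9 pred b8: b8 stop@b0
  DF(b0)=∅
  DF(b1)={b6}
  DF(b2)={b6,b8,b9}
  DF(b3)={b7,b8}
  DF(b4)={b8}
  DF(b5)={b6,b7}
  DF(b6)={b8,b9}
  DF(b7)={b9}
  DF(b8)={b9}
  DF(b9)=∅

DF(b6) = ["b8", "b9"]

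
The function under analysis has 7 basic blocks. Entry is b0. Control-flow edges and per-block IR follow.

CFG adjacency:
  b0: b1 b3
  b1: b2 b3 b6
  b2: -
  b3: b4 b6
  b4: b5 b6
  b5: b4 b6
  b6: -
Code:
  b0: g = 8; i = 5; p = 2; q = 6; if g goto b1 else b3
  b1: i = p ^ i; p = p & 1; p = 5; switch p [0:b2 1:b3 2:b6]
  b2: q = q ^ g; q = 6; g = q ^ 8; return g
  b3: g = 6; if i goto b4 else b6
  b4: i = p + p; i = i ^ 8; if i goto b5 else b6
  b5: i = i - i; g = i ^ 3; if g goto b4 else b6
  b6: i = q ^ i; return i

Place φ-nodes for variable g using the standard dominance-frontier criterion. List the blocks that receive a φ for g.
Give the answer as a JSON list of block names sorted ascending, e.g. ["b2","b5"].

Answer: ["b4", "b6"]

Working:
idom tree: b1←b0 b2←b1 b3←b0 b4←b3 b5←b4 b6←b0
Join-block Dom:
  b3: preds {b0,b1}: {b0} ∩ {b0,b1} = {b0}; idom=b0
  b4: preds {b3,b5}: {b0,b3} ∩ {b0,b3,b4,b5} = {b0,b3}; idom=b3
  b6: preds {b1,b3,b4,b5}: {b0,b1} ∩ {b0,b3} ∩ {b0,b3,b4} ∩ {b0,b3,b4,b5} = {b0}; idom=b0

Frontier:
  b3←b0: walk · to b0
  b3←b1: walk b1 to b0
  b4←b3: walk · to b3
  b4←b5: walk b5→b4 to b3
  b6←b1: walk b1 to b0
  b6←b3: walk b3 to b0
  b6←b4: walk b4→b3 to b0
  b6←b5: walk b5→b4→b3 to b0
  DF(b0)=∅
  DF(b1)={b3,b6}
  DF(b2)=∅
  DF(b3)={b6}
  DF(b4)={b4,b6}
  DF(b5)={b4,b6}
  DF(b6)=∅

φ for g: defs {b0,b2,b3,b5}
  DF⁺ = {b4,b6}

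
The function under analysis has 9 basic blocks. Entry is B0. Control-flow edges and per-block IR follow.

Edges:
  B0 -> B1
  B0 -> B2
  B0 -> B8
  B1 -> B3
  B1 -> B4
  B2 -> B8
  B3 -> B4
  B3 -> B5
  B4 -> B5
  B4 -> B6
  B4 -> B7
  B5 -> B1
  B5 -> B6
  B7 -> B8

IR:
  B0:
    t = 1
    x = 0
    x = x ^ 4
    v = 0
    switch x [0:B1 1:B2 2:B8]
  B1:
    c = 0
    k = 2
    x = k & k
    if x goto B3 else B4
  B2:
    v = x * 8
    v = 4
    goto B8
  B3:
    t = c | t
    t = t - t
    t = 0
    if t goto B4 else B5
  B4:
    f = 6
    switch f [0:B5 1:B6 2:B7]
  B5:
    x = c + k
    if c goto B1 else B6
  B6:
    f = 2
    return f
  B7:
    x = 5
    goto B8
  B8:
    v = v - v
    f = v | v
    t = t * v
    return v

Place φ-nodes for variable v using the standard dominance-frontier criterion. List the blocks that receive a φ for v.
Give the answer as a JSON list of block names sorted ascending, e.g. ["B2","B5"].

Answer: ["B8"]

Derivation:
idom tree: B1←B0 B2←B0 B3←B1 B4←B1 B5←B1 B6←B1 B7←B4 B8←B0
Dom∩ at merges:
  B1: preds {B0,B5}: {B0} ∩ {B0,B1,B5} = {B0}; idom=B0
  B4: preds {B1,B3}: {B0,B1} ∩ {B0,B1,B3} = {B0,B1}; idom=B1
  B5: preds {B3,B4}: {B0,B1,B3} ∩ {B0,B1,B4} = {B0,B1}; idom=B1
  B6: preds {B4,B5}: {B0,B1,B4} ∩ {B0,B1,B5} = {B0,B1}; idom=B1
  B8: preds {B0,B2,B7}: {B0} ∩ {B0,B2} ∩ {B0,B1,B4,B7} = {B0}; idom=B0

DF walk-up:
  B1←B0: walk · to B0
  B1←B5: walk B5→B1 to B0
  B4←B1: walk · to B1
  B4←B3: walk B3 to B1
  B5←B3: walk B3 to B1
  B5←B4: walk B4 to B1
  B6←B4: walk B4 to B1
  B6←B5: walk B5 to B1
  B8←B0: walk · to B0
  B8←B2: walk B2 to B0
  B8←B7: walk B7→B4→B1 to B0
  B0: DF=∅
  B1: DF={B1,B8}
  B2: DF={B8}
  B3: DF={B4,B5}
  B4: DF={B5,B6,B8}
  B5: DF={B1,B6}
  B6: DF=∅
  B7: DF={B8}
  B8: DF=∅

φ for v: defs {B0,B2,B8}
  DF⁺ = {B8}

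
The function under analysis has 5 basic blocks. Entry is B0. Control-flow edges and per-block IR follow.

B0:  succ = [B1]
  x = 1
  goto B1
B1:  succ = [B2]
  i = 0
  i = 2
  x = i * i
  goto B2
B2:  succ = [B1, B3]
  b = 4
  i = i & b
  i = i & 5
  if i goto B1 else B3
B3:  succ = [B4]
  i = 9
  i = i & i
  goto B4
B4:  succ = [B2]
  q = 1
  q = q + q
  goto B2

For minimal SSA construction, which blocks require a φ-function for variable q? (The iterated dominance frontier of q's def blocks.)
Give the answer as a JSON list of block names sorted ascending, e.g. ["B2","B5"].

idom tree: B1←B0 B2←B1 B3←B2 B4←B3
Dom at joins:
  B1: preds {B0,B2}: {B0} ∩ {B0,B1,B2} = {B0}; idom=B0
  B2: preds {B1,B4}: {B0,B1} ∩ {B0,B1,B2,B3,B4} = {B0,B1}; idom=B1

DF derivation:
  B1←B0: walk · to B0
  B1←B2: walk B2→B1 to B0
  B2←B1: walk · to B1
  B2←B4: walk B4→B3→B2 to B1
  B0: DF=∅
  B1: DF={B1}
  B2: DF={B1,B2}
  B3: DF={B2}
  B4: DF={B2}

φ for q: defs {B4}
  DF⁺ = {B1,B2}

Answer: ["B1", "B2"]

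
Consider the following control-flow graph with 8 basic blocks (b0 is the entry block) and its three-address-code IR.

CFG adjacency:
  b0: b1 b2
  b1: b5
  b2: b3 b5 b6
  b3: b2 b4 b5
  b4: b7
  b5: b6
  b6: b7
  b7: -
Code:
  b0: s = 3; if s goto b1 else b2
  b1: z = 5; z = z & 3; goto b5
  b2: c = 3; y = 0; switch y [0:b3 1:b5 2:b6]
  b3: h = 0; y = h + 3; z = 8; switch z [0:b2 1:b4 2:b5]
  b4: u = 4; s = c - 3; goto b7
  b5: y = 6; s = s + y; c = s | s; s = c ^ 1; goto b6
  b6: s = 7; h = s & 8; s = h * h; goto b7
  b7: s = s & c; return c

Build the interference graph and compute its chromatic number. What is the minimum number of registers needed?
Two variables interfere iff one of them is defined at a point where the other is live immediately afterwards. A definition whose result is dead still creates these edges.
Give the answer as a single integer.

Answer: 3

Analysis:
Per-block:
  b0: def={s} ue=∅
  b1: def={z} ue=∅
  b2: def={c,y} ue=∅
  b3: def={h,y,z} ue=∅
  b4: def={s,u} ue={c}
  b5: def={c,s,y} ue={s}
  b6: def={h,s} ue=∅
  b7: def={s} ue={c,s}

Liveness:
  b0: in=∅ out={s}
  b1: in={s} out={s}
  b2: in={s} out={c,s}
  b3: in={c,s} out={c,s}
  b4: in={c} out={c,s}
  b5: in={s} out={c}
  b6: in={c} out={c,s}
  b7: in={c,s} out=∅

Interfere edges:
  c↔{h,s,u,y,z}
  h↔{c,s}
  s↔{c,h,y,z}
  u↔{c}
  y↔{c,s}
  z↔{c,s}

Chromatic number:
  clique {c,h,s} ⇒ need ≥ 3
  assign c→R0 h→R2 s→R1 u→R1 y→R2 z→R2 — no edge inside a register ⇒ χ ≤ 3
  χ = 3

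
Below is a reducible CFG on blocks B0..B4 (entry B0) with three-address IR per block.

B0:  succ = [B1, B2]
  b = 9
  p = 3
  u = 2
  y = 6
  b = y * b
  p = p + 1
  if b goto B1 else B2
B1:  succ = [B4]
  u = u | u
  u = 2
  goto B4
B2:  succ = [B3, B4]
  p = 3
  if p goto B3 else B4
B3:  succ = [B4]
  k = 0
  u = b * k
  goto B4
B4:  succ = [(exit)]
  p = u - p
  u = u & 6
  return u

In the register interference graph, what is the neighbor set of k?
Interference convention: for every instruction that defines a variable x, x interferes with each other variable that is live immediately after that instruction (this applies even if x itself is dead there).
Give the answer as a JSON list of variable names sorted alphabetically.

Answer: ["b", "p"]

Working:
Per-block:
  B0: {b,p,u,y} / ∅
  B1: {u} / {u}
  B2: {p} / ∅
  B3: {k,u} / {b}
  B4: {p,u} / {p,u}

Liveness:
  B0: in=∅ out={b,p,u}
  B1: in={p,u} out={p,u}
  B2: in={b,u} out={b,p,u}
  B3: in={b,p} out={p,u}
  B4: in={p,u} out=∅

Interfere edges:
  b — {k,p,u,y}
  k — {b,p}
  p — {b,k,u,y}
  u — {b,p,y}
  y — {b,p,u}

N(k) = ["b", "p"]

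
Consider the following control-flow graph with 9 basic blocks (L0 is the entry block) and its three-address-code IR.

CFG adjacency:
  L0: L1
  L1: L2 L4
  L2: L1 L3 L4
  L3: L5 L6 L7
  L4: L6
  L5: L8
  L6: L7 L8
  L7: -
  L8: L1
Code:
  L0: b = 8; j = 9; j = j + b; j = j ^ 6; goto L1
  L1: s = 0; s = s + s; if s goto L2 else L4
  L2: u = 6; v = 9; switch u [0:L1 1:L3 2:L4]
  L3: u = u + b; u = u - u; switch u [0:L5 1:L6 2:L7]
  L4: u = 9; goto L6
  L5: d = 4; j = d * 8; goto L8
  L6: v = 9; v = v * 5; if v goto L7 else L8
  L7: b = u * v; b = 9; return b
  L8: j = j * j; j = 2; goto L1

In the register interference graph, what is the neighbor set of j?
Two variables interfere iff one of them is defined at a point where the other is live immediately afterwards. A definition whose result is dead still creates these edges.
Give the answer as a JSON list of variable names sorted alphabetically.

Per-block:
  L0: def={b,j} ue=∅
  L1: def={s} ue=∅
  L2: def={u,v} ue=∅
  L3: def={u} ue={b,u}
  L4: def={u} ue=∅
  L5: def={d,j} ue=∅
  L6: def={v} ue=∅
  L7: def={b} ue={u,v}
  L8: def={j} ue={j}

Liveness:
  L0: in=∅ out={b,j}
  L1: in={b,j} out={b,j}
  L2: in={b,j} out={b,j,u,v}
  L3: in={b,j,u,v} out={b,j,u,v}
  L4: in={b,j} out={b,j,u}
  L5: in={b} out={b,j}
  L6: in={b,j,u} out={b,j,u,v}
  L7: in={u,v} out=∅
  L8: in={b,j} out={b,j}

Interfere edges:
  b↔{d,j,s,u,v}
  d↔{b}
  j↔{b,s,u,v}
  s↔{b,j}
  u↔{b,j,v}
  v↔{b,j,u}

N(j) = ["b", "s", "u", "v"]

Answer: ["b", "s", "u", "v"]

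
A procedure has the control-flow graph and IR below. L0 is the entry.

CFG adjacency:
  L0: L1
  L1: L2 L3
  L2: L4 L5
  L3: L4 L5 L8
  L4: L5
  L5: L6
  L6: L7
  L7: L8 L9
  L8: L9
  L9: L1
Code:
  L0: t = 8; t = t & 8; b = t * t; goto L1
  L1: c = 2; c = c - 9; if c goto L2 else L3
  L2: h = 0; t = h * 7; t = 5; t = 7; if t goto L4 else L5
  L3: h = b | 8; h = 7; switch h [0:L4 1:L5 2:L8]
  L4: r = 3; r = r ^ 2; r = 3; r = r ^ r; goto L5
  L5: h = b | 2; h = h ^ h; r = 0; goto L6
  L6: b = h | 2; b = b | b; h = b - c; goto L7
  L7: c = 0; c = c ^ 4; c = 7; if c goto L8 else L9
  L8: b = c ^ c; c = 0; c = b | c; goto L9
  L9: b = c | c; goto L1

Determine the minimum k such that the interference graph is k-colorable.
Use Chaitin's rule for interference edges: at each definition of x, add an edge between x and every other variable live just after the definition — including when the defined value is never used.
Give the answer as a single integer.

Answer: 4

Derivation:
def/use:
  L0: def={b,t} ue=∅
  L1: def={c} ue=∅
  L2: def={h,t} ue=∅
  L3: def={h} ue={b}
  L4: def={r} ue=∅
  L5: def={h,r} ue={b}
  L6: def={b,h} ue={c,h}
  L7: def={c} ue=∅
  L8: def={b,c} ue={c}
  L9: def={b} ue={c}

Backward fixpoint:
  L0: in=∅ out={b}
  L1: in={b} out={b,c}
  L2: in={b,c} out={b,c}
  L3: in={b,c} out={b,c}
  L4: in={b,c} out={b,c}
  L5: in={b,c} out={c,h}
  L6: in={c,h} out=∅
  L7: in=∅ out={c}
  L8: in={c} out={c}
  L9: in={c} out={b}

Conflict graph:
  b — {c,h,r,t}
  c — {b,h,r,t}
  h — {b,c,r}
  r — {b,c,h}
  t — {b,c}

Registers:
  clique {b,c,h,r} ⇒ need ≥ 4
  4-colouring: r0={b}  r1={c}  r2={h,t}  r3={r}
  χ = 4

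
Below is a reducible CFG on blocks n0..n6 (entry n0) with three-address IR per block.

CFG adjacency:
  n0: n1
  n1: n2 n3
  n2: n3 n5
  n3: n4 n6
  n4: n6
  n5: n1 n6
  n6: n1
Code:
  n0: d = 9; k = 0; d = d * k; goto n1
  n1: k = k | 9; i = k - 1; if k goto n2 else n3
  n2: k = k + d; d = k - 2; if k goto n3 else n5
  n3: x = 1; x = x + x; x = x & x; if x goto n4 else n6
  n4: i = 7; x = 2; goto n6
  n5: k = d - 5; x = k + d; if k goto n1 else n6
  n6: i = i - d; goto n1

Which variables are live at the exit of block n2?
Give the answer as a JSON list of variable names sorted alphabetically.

Answer: ["d", "i", "k"]

Analysis:
Per-block:
  n0: {d,k} / ∅
  n1: {i,k} / {k}
  n2: {d,k} / {d,k}
  n3: {x} / ∅
  n4: {i,x} / ∅
  n5: {k,x} / {d}
  n6: {i} / {d,i}

Backward fixpoint:
  n0: in=∅ out={d,k}
  n1: in={d,k} out={d,i,k}
  n2: in={d,i,k} out={d,i,k}
  n3: in={d,i,k} out={d,i,k}
  n4: in={d,k} out={d,i,k}
  n5: in={d,i} out={d,i,k}
  n6: in={d,i,k} out={d,k}

live-out(n2) = ["d", "i", "k"]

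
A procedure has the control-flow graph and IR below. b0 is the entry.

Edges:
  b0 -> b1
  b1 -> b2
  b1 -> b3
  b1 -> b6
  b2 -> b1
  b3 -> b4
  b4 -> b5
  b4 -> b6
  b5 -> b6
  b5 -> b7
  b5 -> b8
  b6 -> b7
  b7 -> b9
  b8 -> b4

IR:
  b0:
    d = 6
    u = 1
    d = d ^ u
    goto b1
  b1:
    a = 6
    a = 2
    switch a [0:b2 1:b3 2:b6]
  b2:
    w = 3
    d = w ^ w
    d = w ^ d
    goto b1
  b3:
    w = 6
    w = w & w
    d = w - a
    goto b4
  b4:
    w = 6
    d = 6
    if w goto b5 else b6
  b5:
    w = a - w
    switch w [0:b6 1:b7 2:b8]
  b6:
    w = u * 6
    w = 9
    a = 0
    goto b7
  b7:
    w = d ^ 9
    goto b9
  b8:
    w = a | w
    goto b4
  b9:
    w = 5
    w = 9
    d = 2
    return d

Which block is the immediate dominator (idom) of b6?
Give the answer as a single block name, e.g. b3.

Answer: b1

Analysis:
idom tree: b1←b0 b2←b1 b3←b1 b4←b3 b5←b4 b6←b1 b7←b1 b8←b5 b9←b7
Join-block Dom:
  b1: preds {b0,b2}: {b0} ∩ {b0,b1,b2} = {b0}; idom=b0
  b4: preds {b3,b8}: {b0,b1,b3} ∩ {b0,b1,b3,b4,b5,b8} = {b0,b1,b3}; idom=b3
  b6: preds {b1,b4,b5}: {b0,b1} ∩ {b0,b1,b3,b4} ∩ {b0,b1,b3,b4,b5} = {b0,b1}; idom=b1
  b7: preds {b5,b6}: {b0,b1,b3,b4,b5} ∩ {b0,b1,b6} = {b0,b1}; idom=b1

idom(b6) = b1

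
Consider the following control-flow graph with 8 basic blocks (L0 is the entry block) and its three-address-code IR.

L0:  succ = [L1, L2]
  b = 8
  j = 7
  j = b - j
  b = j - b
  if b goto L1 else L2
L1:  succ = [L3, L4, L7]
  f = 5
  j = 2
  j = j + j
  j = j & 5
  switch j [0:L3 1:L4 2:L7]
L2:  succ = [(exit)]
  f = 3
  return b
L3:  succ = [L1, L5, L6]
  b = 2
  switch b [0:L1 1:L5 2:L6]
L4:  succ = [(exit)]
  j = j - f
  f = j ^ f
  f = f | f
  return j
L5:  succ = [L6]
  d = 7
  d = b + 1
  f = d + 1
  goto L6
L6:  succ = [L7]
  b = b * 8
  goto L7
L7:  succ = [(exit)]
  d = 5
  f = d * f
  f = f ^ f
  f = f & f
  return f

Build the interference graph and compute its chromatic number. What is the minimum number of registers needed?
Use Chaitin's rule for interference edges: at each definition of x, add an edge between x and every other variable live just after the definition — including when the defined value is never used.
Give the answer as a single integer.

Block summaries:
  L0 def {b,j} use ∅
  L1 def {f,j} use ∅
  L2 def {f} use {b}
  L3 def {b} use ∅
  L4 def {f,j} use {f,j}
  L5 def {d,f} use {b}
  L6 def {b} use {b}
  L7 def {d,f} use {f}

Backward fixpoint:
  L0 li=∅ lo={b}
  L1 li=∅ lo={f,j}
  L2 li={b} lo=∅
  L3 li={f} lo={b,f}
  L4 li={f,j} lo=∅
  L5 li={b} lo={b,f}
  L6 li={b,f} lo={f}
  L7 li={f} lo=∅

Interference:
  b: {d,f,j}
  d: {b,f}
  f: {b,d,j}
  j: {b,f}

Chromatic number:
  lower bound: {b,d,f} mutually conflict ⇒ χ ≥ 3
  3-colouring: R0={b}  R1={f}  R2={d,j}
  χ = 3

Answer: 3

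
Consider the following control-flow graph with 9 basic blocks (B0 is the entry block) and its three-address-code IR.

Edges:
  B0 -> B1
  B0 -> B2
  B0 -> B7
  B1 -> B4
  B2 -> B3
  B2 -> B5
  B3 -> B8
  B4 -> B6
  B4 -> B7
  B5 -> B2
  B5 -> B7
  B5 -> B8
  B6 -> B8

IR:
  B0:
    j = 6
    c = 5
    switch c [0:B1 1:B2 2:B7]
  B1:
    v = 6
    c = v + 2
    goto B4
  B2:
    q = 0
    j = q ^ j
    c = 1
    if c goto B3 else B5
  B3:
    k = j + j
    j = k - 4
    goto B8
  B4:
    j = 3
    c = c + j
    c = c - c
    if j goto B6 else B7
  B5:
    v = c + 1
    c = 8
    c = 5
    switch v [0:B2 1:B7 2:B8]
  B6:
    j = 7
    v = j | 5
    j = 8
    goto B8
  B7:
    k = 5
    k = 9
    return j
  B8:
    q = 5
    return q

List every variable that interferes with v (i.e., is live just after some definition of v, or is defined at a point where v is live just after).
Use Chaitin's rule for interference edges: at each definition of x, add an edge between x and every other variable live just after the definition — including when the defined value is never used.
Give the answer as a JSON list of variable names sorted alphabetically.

Answer: ["c", "j"]

Working:
Block summaries:
  B0: def={c,j} ue=∅
  B1: def={c,v} ue=∅
  B2: def={c,j,q} ue={j}
  B3: def={j,k} ue={j}
  B4: def={c,j} ue={c}
  B5: def={c,v} ue={c}
  B6: def={j,v} ue=∅
  B7: def={k} ue={j}
  B8: def={q} ue=∅

Live sets:
  B0: in=∅ out={j}
  B1: in=∅ out={c}
  B2: in={j} out={c,j}
  B3: in={j} out=∅
  B4: in={c} out={j}
  B5: in={c,j} out={j}
  B6: in=∅ out=∅
  B7: in={j} out=∅
  B8: in=∅ out=∅

Interfere edges:
  c: {j,v}
  j: {c,k,q,v}
  k: {j}
  q: {j}
  v: {c,j}

N(v) = ["c", "j"]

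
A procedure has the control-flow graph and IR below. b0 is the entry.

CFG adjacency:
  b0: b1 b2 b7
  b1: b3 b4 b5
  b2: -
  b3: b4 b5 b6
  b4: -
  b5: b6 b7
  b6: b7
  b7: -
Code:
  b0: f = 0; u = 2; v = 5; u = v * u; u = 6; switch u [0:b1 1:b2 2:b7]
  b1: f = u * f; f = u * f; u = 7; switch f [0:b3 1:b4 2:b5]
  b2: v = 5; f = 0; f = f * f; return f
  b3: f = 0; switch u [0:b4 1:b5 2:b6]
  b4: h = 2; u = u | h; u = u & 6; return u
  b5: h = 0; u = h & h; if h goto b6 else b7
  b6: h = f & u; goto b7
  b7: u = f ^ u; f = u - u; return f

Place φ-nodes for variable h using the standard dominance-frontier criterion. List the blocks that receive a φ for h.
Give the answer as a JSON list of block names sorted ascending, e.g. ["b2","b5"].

Answer: ["b6", "b7"]

Analysis:
idom tree: b1←b0 b2←b0 b3←b1 b4←b1 b5←b1 b6←b1 b7←b0
Join-block Dom:
  b4: preds {b1,b3}: {b0,b1} ∩ {b0,b1,b3} = {b0,b1}; idom=b1
  b5: preds {b1,b3}: {b0,b1} ∩ {b0,b1,b3} = {b0,b1}; idom=b1
  b6: preds {b3,b5}: {b0,b1,b3} ∩ {b0,b1,b5} = {b0,b1}; idom=b1
  b7: preds {b0,b5,b6}: {b0} ∩ {b0,b1,b5} ∩ {b0,b1,b6} = {b0}; idom=b0

DF derivation:
  b4←b1: walk · to b1
  b4←b3: walk b3 to b1
  b5←b1: walk · to b1
  b5←b3: walk b3 to b1
  b6←b3: walk b3 to b1
  b6←b5: walk b5 to b1
  b7←b0: walk · to b0
  b7←b5: walk b5→b1 to b0
  b7←b6: walk b6→b1 to b0
  b0 → ∅
  b1 → {b7}
  b2 → ∅
  b3 → {b4,b5,b6}
  b4 → ∅
  b5 → {b6,b7}
  b6 → {b7}
  b7 → ∅

φ for h: defs {b4,b5,b6}
  DF⁺ = {b6,b7}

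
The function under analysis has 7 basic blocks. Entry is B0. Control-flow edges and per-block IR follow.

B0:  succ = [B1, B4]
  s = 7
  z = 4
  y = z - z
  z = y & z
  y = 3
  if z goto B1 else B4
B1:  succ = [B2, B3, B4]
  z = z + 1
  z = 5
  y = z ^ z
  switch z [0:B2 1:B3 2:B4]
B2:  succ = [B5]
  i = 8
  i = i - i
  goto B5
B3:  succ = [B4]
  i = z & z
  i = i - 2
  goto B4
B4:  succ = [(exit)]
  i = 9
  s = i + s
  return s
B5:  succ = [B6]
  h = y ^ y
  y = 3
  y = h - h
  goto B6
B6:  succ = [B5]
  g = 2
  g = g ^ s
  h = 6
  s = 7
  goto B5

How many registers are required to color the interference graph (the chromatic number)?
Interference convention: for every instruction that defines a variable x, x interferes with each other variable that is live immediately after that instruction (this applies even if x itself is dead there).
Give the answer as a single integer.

Answer: 3

Derivation:
Per-block:
  B0: {s,y,z} / ∅
  B1: {y,z} / {z}
  B2: {i} / ∅
  B3: {i} / {z}
  B4: {i,s} / {s}
  B5: {h,y} / {y}
  B6: {g,h,s} / {s}

Live sets:
  B0 li=∅ lo={s,z}
  B1 li={s,z} lo={s,y,z}
  B2 li={s,y} lo={s,y}
  B3 li={s,z} lo={s}
  B4 li={s} lo=∅
  B5 li={s,y} lo={s,y}
  B6 li={s,y} lo={s,y}

Conflict graph:
  g: {s,y}
  h: {s,y}
  i: {s,y}
  s: {g,h,i,y,z}
  y: {g,h,i,s,z}
  z: {s,y}

Chromatic number:
  {g,s,y} pairwise interfere (3-clique) ⇒ χ ≥ 3
  assign g→r2 h→r2 i→r2 s→r0 y→r1 z→r2 — no edge inside a register ⇒ χ ≤ 3
  χ = 3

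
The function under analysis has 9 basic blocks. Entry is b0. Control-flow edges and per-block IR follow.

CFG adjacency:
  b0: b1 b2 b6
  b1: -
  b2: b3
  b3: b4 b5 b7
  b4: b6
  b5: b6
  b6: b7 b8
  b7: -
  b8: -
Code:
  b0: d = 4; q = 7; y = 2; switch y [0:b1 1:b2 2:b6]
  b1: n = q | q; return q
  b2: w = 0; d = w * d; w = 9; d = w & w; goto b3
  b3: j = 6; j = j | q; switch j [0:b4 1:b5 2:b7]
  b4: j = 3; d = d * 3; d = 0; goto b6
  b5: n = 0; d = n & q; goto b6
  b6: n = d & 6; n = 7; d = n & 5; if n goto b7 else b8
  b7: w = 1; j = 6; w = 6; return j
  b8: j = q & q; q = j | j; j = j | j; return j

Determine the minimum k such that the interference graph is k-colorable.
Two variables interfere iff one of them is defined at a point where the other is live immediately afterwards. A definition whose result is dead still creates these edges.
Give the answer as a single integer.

Answer: 4

Working:
Block summaries:
  b0: {d,q,y} / ∅
  b1: {n} / {q}
  b2: {d,w} / {d}
  b3: {j} / {q}
  b4: {d,j} / {d}
  b5: {d,n} / {q}
  b6: {d,n} / {d}
  b7: {j,w} / ∅
  b8: {j,q} / {q}

Live sets:
  live b0: ∅→{d,q}
  live b1: {q}→∅
  live b2: {d,q}→{d,q}
  live b3: {d,q}→{d,q}
  live b4: {d,q}→{d,q}
  live b5: {q}→{d,q}
  live b6: {d,q}→{q}
  live b7: ∅→∅
  live b8: {q}→∅

Interfere edges:
  d: {j,n,q,w,y}
  j: {d,q,w}
  n: {d,q}
  q: {d,j,n,w,y}
  w: {d,j,q}
  y: {d,q}

Registers:
  {d,j,q,w} pairwise interfere (4-clique) ⇒ χ ≥ 4
  assign d→r0 j→r2 n→r2 q→r1 w→r3 y→r2 — no edge inside a register ⇒ χ ≤ 4
  χ = 4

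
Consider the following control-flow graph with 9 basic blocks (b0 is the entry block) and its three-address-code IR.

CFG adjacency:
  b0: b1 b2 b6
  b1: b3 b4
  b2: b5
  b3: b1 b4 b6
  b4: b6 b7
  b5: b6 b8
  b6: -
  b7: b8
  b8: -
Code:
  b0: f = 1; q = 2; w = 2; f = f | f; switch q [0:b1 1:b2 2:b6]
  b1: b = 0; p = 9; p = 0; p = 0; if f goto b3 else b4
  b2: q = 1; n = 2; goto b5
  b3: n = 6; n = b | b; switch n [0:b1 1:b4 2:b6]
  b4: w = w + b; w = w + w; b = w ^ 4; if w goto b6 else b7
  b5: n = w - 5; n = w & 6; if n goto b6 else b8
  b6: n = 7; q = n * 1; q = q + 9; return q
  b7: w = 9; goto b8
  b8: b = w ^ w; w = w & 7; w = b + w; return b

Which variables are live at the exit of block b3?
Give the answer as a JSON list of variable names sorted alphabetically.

Answer: ["b", "f", "w"]

Derivation:
def/use:
  b0: {f,q,w} / ∅
  b1: {b,p} / {f}
  b2: {n,q} / ∅
  b3: {n} / {b}
  b4: {b,w} / {b,w}
  b5: {n} / {w}
  b6: {n,q} / ∅
  b7: {w} / ∅
  b8: {b,w} / {w}

Liveness:
  b0 li=∅ lo={f,w}
  b1 li={f,w} lo={b,f,w}
  b2 li={w} lo={w}
  b3 li={b,f,w} lo={b,f,w}
  b4 li={b,w} lo=∅
  b5 li={w} lo={w}
  b6 li=∅ lo=∅
  b7 li=∅ lo={w}
  b8 li={w} lo=∅

live-out(b3) = ["b", "f", "w"]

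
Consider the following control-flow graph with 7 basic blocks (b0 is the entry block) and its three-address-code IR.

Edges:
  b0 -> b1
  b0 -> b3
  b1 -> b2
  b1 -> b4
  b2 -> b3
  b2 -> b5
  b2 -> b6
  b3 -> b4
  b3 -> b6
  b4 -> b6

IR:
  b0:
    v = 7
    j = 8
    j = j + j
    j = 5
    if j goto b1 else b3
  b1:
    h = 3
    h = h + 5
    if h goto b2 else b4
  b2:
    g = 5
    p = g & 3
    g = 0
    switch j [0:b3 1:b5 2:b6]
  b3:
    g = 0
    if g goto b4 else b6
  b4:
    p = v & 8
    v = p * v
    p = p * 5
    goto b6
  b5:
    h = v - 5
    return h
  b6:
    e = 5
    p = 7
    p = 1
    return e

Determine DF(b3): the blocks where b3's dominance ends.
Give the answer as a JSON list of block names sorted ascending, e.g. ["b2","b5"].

idom tree: b1←b0 b2←b1 b3←b0 b4←b0 b5←b2 b6←b0
Join-block Dom:
  b3: preds {b0,b2}: {b0} ∩ {b0,b1,b2} = {b0}; idom=b0
  b4: preds {b1,b3}: {b0,b1} ∩ {b0,b3} = {b0}; idom=b0
  b6: preds {b2,b3,b4}: {b0,b1,b2} ∩ {b0,b3} ∩ {b0,b4} = {b0}; idom=b0

DF walk-up:
  b3←b0: walk · to b0
  b3←b2: walk b2→b1 to b0
  b4←b1: walk b1 to b0
  b4←b3: walk b3 to b0
  b6←b2: walk b2→b1 to b0
  b6←b3: walk b3 to b0
  b6←b4: walk b4 to b0
  b0: DF=∅
  b1: DF={b3,b4,b6}
  b2: DF={b3,b6}
  b3: DF={b4,b6}
  b4: DF={b6}
  b5: DF=∅
  b6: DF=∅

DF(b3) = ["b4", "b6"]

Answer: ["b4", "b6"]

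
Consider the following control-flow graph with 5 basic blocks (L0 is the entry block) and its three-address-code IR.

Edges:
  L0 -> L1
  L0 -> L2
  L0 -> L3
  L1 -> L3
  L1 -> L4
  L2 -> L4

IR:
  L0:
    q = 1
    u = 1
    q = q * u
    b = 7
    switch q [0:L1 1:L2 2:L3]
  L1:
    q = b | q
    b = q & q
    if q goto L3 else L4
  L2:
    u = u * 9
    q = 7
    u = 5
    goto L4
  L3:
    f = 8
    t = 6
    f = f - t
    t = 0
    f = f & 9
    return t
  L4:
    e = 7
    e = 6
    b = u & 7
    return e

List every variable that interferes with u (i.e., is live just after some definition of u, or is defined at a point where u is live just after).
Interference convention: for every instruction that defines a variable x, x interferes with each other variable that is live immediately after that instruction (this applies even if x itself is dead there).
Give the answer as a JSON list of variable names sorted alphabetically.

Block summaries:
  L0: {b,q,u} / ∅
  L1: {b,q} / {b,q}
  L2: {q,u} / {u}
  L3: {f,t} / ∅
  L4: {b,e} / {u}

Live sets:
  L0: in=∅ out={b,q,u}
  L1: in={b,q,u} out={u}
  L2: in={u} out={u}
  L3: in=∅ out=∅
  L4: in={u} out=∅

Conflict graph:
  b — {e,q,u}
  e — {b,u}
  f — {t}
  q — {b,u}
  t — {f}
  u — {b,e,q}

N(u) = ["b", "e", "q"]

Answer: ["b", "e", "q"]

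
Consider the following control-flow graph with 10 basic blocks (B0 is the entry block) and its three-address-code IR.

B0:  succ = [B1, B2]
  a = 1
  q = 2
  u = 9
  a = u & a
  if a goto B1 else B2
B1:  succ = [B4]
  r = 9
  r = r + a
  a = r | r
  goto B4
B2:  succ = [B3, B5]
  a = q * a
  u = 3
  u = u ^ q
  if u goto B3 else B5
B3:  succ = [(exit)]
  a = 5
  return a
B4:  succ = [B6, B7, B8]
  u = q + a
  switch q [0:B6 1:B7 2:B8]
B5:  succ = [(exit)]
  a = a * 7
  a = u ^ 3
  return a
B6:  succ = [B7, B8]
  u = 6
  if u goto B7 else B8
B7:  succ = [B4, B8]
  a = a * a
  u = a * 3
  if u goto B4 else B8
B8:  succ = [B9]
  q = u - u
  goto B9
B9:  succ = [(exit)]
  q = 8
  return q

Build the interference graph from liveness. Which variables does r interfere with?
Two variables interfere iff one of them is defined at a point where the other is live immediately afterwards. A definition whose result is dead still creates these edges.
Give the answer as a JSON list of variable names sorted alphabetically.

def/use:
  B0: def={a,q,u} ue=∅
  B1: def={a,r} ue={a}
  B2: def={a,u} ue={a,q}
  B3: def={a} ue=∅
  B4: def={u} ue={a,q}
  B5: def={a} ue={a,u}
  B6: def={u} ue=∅
  B7: def={a,u} ue={a}
  B8: def={q} ue={u}
  B9: def={q} ue=∅

Backward fixpoint:
  B0: in=∅ out={a,q}
  B1: in={a,q} out={a,q}
  B2: in={a,q} out={a,u}
  B3: in=∅ out=∅
  B4: in={a,q} out={a,q,u}
  B5: in={a,u} out=∅
  B6: in={a,q} out={a,q,u}
  B7: in={a,q} out={a,q,u}
  B8: in={u} out=∅
  B9: in=∅ out=∅

Interfere edges:
  a — {q,r,u}
  q — {a,r,u}
  r — {a,q}
  u — {a,q}

N(r) = ["a", "q"]

Answer: ["a", "q"]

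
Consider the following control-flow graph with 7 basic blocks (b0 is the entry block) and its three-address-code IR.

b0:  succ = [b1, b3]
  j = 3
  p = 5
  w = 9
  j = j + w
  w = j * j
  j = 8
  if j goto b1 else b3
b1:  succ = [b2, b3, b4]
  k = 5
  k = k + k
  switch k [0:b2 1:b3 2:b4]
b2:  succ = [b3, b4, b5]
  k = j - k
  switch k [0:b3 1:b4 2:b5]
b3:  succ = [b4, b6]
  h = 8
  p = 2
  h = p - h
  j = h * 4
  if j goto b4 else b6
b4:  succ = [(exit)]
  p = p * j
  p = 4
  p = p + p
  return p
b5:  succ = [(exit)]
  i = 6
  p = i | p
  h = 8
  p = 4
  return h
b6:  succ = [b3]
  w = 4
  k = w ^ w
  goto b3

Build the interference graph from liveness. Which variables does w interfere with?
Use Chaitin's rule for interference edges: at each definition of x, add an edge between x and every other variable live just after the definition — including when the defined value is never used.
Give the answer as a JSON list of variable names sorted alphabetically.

Answer: ["j", "p"]

Analysis:
Block summaries:
  b0: def={j,p,w} ue=∅
  b1: def={k} ue=∅
  b2: def={k} ue={j,k}
  b3: def={h,j,p} ue=∅
  b4: def={p} ue={j,p}
  b5: def={h,i,p} ue={p}
  b6: def={k,w} ue=∅

Backward fixpoint:
  live b0: ∅→{j,p}
  live b1: {j,p}→{j,k,p}
  live b2: {j,k,p}→{j,p}
  live b3: ∅→{j,p}
  live b4: {j,p}→∅
  live b5: {p}→∅
  live b6: ∅→∅

Interfere edges:
  h↔{p}
  i↔{p}
  j↔{k,p,w}
  k↔{j,p}
  p↔{h,i,j,k,w}
  w↔{j,p}

N(w) = ["j", "p"]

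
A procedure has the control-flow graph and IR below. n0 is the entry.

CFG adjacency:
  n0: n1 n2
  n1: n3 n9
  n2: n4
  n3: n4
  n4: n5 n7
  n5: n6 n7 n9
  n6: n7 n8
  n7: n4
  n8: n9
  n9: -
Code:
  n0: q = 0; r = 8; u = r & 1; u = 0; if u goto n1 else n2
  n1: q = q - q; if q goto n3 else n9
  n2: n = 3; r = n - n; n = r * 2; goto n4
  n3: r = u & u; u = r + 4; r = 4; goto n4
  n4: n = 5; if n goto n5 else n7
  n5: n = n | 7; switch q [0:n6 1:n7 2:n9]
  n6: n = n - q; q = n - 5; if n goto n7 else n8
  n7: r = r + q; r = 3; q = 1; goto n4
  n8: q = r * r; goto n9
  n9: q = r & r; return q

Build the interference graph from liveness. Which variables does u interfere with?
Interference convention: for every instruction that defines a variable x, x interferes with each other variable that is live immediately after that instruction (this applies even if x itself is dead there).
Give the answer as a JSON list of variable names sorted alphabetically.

Answer: ["q", "r"]

Working:
def/use:
  n0: {q,r,u} / ∅
  n1: {q} / {q}
  n2: {n,r} / ∅
  n3: {r,u} / {u}
  n4: {n} / ∅
  n5: {n} / {n,q}
  n6: {n,q} / {n,q}
  n7: {q,r} / {q,r}
  n8: {q} / {r}
  n9: {q} / {r}

Liveness:
  n0 li=∅ lo={q,r,u}
  n1 li={q,r,u} lo={q,r,u}
  n2 li={q} lo={q,r}
  n3 li={q,u} lo={q,r}
  n4 li={q,r} lo={n,q,r}
  n5 li={n,q,r} lo={n,q,r}
  n6 li={n,q,r} lo={q,r}
  n7 li={q,r} lo={q,r}
  n8 li={r} lo={r}
  n9 li={r} lo=∅

Interfere edges:
  n — {q,r}
  q — {n,r,u}
  r — {n,q,u}
  u — {q,r}

N(u) = ["q", "r"]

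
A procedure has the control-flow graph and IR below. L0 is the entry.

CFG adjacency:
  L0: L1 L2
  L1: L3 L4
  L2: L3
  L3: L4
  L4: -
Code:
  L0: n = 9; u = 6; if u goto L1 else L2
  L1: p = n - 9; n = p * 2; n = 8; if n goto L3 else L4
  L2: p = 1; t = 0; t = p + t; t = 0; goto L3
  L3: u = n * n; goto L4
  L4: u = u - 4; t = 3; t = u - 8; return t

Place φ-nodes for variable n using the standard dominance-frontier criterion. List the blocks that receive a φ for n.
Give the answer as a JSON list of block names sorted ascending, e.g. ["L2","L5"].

idom tree: L1←L0 L2←L0 L3←L0 L4←L0
Join-block Dom:
  L3: preds {L1,L2}: {L0,L1} ∩ {L0,L2} = {L0}; idom=L0
  L4: preds {L1,L3}: {L0,L1} ∩ {L0,L3} = {L0}; idom=L0

DF derivation:
  join L3 pred L1: L1 stop@L0
  join L3 pred L2: L2 stop@L0
  join L4 pred L1: L1 stop@L0
  join L4 pred L3: L3 stop@L0
  DF(L0)=∅
  DF(L1)={L3,L4}
  DF(L2)={L3}
  DF(L3)={L4}
  DF(L4)=∅

φ for n: defs {L0,L1}
  DF⁺ = {L3,L4}

Answer: ["L3", "L4"]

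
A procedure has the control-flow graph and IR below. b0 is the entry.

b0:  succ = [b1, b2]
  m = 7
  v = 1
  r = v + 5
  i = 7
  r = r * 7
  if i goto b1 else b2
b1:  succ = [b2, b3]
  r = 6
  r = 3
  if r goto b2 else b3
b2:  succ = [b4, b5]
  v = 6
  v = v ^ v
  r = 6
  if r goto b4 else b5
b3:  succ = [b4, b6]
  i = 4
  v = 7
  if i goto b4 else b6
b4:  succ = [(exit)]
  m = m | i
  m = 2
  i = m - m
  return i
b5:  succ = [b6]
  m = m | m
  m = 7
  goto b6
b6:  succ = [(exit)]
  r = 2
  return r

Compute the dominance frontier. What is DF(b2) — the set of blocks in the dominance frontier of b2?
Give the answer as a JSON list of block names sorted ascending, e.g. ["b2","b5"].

idom tree: b1←b0 b2←b0 b3←b1 b4←b0 b5←b2 b6←b0
Join-block Dom:
  b2: preds {b0,b1}: {b0} ∩ {b0,b1} = {b0}; idom=b0
  b4: preds {b2,b3}: {b0,b2} ∩ {b0,b1,b3} = {b0}; idom=b0
  b6: preds {b3,b5}: {b0,b1,b3} ∩ {b0,b2,b5} = {b0}; idom=b0

Frontier:
  join b2 pred b0: · stop@b0
  join b2 pred b1: b1 stop@b0
  join b4 pred b2: b2 stop@b0
  join b4 pred b3: b3→b1 stop@b0
  join b6 pred b3: b3→b1 stop@b0
  join b6 pred b5: b5→b2 stop@b0
  b0 → ∅
  b1 → {b2,b4,b6}
  b2 → {b4,b6}
  b3 → {b4,b6}
  b4 → ∅
  b5 → {b6}
  b6 → ∅

DF(b2) = ["b4", "b6"]

Answer: ["b4", "b6"]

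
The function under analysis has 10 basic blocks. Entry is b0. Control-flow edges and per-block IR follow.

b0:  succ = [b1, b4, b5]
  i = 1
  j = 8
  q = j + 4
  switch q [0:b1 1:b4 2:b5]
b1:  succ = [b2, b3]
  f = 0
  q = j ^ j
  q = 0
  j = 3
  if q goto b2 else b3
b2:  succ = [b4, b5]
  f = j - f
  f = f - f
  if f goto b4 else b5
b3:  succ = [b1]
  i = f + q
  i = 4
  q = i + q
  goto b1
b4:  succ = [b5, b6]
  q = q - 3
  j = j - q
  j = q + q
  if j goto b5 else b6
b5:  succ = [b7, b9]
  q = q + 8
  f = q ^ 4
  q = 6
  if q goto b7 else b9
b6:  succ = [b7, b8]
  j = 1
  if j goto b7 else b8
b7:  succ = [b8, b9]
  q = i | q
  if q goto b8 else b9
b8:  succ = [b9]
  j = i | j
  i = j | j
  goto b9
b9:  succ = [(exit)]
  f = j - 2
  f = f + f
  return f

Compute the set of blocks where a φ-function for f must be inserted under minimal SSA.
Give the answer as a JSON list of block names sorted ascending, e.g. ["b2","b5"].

idom tree: b1←b0 b2←b1 b3←b1 b4←b0 b5←b0 b6←b4 b7←b0 b8←b0 b9←b0
Dom∩ at merges:
  b1: preds {b0,b3}: {b0} ∩ {b0,b1,b3} = {b0}; idom=b0
  b4: preds {b0,b2}: {b0} ∩ {b0,b1,b2} = {b0}; idom=b0
  b5: preds {b0,b2,b4}: {b0} ∩ {b0,b1,b2} ∩ {b0,b4} = {b0}; idom=b0
  b7: preds {b5,b6}: {b0,b5} ∩ {b0,b4,b6} = {b0}; idom=b0
  b8: preds {b6,b7}: {b0,b4,b6} ∩ {b0,b7} = {b0}; idom=b0
  b9: preds {b5,b7,b8}: {b0,b5} ∩ {b0,b7} ∩ {b0,b8} = {b0}; idom=b0

DF derivation:
  b1←b0: walk · to b0
  b1←b3: walk b3→b1 to b0
  b4←b0: walk · to b0
  b4←b2: walk b2→b1 to b0
  b5←b0: walk · to b0
  b5←b2: walk b2→b1 to b0
  b5←b4: walk b4 to b0
  b7←b5: walk b5 to b0
  b7←b6: walk b6→b4 to b0
  b8←b6: walk b6→b4 to b0
  b8←b7: walk b7 to b0
  b9←b5: walk b5 to b0
  b9←b7: walk b7 to b0
  b9←b8: walk b8 to b0
  DF(b0)=∅
  DF(b1)={b1,b4,b5}
  DF(b2)={b4,b5}
  DF(b3)={b1}
  DF(b4)={b5,b7,b8}
  DF(b5)={b7,b9}
  DF(b6)={b7,b8}
  DF(b7)={b8,b9}
  DF(b8)={b9}
  DF(b9)=∅

φ for f: defs {b1,b2,b5,b9}
  DF⁺ = {b1,b4,b5,b7,b8,b9}

Answer: ["b1", "b4", "b5", "b7", "b8", "b9"]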